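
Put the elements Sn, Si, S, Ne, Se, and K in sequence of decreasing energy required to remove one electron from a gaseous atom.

Ne > S > Se > Si > Sn > K

Ne is in period 2, group 18; Si is in period 3, group 14; S is in period 3, group 16; K is in period 4, group 1; Se is in period 4, group 16; Sn is in period 5, group 14.
Across a period the outer electron is held more tightly (higher IE₁); down a group it sits in a higher shell, more shielded, and comes off more easily.
Neither a single period nor a single group — weigh both effects.
Sn > K: period and group pull opposite ways; the across-period shift dominates (709 vs 419 kJ/mol).
Si > Sn: they share group 14; the group trend gives Si the larger value.
Se > Si: the two effects oppose for this pair; the across-period effect wins (941 vs 786 kJ/mol).
S > Se: S sits above Se in group 16, so the down-group effect alone puts S higher.
Ne > S: both effects reinforce here, so Ne is clearly the higher of the two.
For reference (kJ/mol): Ne 2081, Si 786, S 1000, K 419, Se 941, Sn 709.
So from highest to lowest: Ne > S > Se > Si > Sn > K.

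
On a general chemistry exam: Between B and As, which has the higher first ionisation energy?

As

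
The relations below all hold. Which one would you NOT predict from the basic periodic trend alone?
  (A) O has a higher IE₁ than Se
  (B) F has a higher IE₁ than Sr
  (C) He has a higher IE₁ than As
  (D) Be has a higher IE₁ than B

The general trend: IE₁ increases across a period and decreases down a group.
(A) O (period 2, group 16) vs Se (period 4, group 16): the stated order agrees with the simple trend.
(B) F (period 2, group 17) vs Sr (period 5, group 2): the stated order agrees with the simple trend.
(C) He (period 1, group 18) vs As (period 4, group 15): the stated order agrees with the simple trend.
(D) Be (period 2, group 2) vs B (period 2, group 13): the stated order contradicts the simple trend.
The exception is (D): removing B's lone 2p electron is easier than breaking Be's filled 2s².

(D)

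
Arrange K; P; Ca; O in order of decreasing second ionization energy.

O, K, P, Ca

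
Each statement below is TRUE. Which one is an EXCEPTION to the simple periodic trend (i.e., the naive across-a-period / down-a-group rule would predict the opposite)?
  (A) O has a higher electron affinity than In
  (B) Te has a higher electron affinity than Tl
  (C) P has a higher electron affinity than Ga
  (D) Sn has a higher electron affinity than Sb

(D)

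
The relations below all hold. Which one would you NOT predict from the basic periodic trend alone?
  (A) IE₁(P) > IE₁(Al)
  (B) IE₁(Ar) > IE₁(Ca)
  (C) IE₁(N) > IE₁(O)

(C)

The general trend: first ionization energy increases across a period and decreases down a group.
(A) P (period 3, group 15) vs Al (period 3, group 13): the stated order agrees with the simple trend.
(B) Ar (period 3, group 18) vs Ca (period 4, group 2): the stated order agrees with the simple trend.
(C) N (period 2, group 15) vs O (period 2, group 16): the stated order contradicts the simple trend.
The exception is (C): pairing an electron in O's 2p⁴ costs repulsion energy, so O ionizes more easily than half-filled N (2p³).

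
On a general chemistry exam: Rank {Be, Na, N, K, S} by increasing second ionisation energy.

Be, S, N, K, Na

After 1 electron has been removed, what remains? Be⁺ still has 1 valence electron; Na⁺ is the bare [Ne] core; N⁺ still has 4 valence electrons; K⁺ is the bare [Ar] core; S⁺ still has 5 valence electrons.
Pulling an electron out of a noble-gas core costs far more than removing a remaining valence electron, so K and Na sit at the high end of IE_2.
Valence configurations: Be⁺ [He]2s¹, N⁺ [He]2s²2p², S⁺ [Ne]3s²3p³.
The numbers (kJ/mol): Be 1757, Na 4562, N 2856, K 3052, S 2252.
So the second ionization energies run Be < S < N < K < Na.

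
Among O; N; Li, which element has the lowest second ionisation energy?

IE_2 is the cost of taking one more electron from the +1 cation: O⁺ still has 5 valence electrons; N⁺ still has 4 valence electrons; Li⁺ is the bare [He] core.
Pulling an electron out of a noble-gas core costs far more than removing a remaining valence electron, so Li sits at the high end of IE_2.
Valence configurations: O⁺ [He]2s²2p³, N⁺ [He]2s²2p².
The numbers (kJ/mol): O 3388, N 2856, Li 7298.
So the second ionization energies run N < O < Li.

N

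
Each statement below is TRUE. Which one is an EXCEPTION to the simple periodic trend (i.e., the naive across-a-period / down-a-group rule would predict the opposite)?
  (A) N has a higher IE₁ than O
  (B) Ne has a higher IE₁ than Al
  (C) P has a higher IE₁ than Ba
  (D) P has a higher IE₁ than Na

(A)

The general trend: IE₁ increases across a period and decreases down a group.
(A) N (period 2, group 15) vs O (period 2, group 16): the stated order contradicts the simple trend.
(B) Ne (period 2, group 18) vs Al (period 3, group 13): the stated order agrees with the simple trend.
(C) P (period 3, group 15) vs Ba (period 6, group 2): the stated order agrees with the simple trend.
(D) P (period 3, group 15) vs Na (period 3, group 1): the stated order agrees with the simple trend.
The exception is (A): pairing an electron in O's 2p⁴ costs repulsion energy, so O ionizes more easily than half-filled N (2p³).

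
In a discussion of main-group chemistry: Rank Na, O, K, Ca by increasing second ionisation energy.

Ca, K, O, Na

After 1 electron has been removed, what remains? Na⁺ is the bare [Ne] core; O⁺ still has 5 valence electrons; K⁺ is the bare [Ar] core; Ca⁺ still has 1 valence electron.
Usually core removal costs more than valence removal, but here the competition is close: a tightly held n=2 valence electron can cost more to remove than an n=3 core electron, so the actual values have to decide it.
Valence configurations: O⁺ [He]2s²2p³, Ca⁺ [Ar]4s¹.
The numbers (kJ/mol): Na 4562, O 3388, K 3052, Ca 1145.
So the second ionization energies run Ca < K < O < Na.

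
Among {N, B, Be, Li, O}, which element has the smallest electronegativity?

Li

Li is in period 2, group 1; Be is in period 2, group 2; B is in period 2, group 13; N is in period 2, group 15; O is in period 2, group 16.
Atoms toward the upper right of the periodic table pull bonding electrons most strongly.
All lie in period 2, so electronegativity increases left to right.
The smallest electronegativity among these belongs to Li.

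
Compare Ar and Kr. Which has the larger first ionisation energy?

IE₁ increases left→right with effective nuclear charge and decreases top→bottom as the valence shell moves farther out.
All are in group 18, so first ionization energy increases up the group.
So Ar has the larger first ionisation energy (Ar > Kr).

Ar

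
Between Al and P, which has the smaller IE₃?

After 2 electrons have been removed, what remains? Al²⁺ still has 1 valence electron; P²⁺ still has 3 valence electrons.
All are still removing valence electrons, so compare the +2 ions as you would atoms: IE_3 generally rises across a period (higher Z_eff) and falls down a group (larger shell), subject to the usual subshell exceptions.
Valence configurations: Al²⁺ [Ne]3s¹, P²⁺ [Ne]3s²3p¹.
Tabulated IE_3 (kJ/mol): Al 2745, P 2914.
Hence IE_3: Al < P.

Al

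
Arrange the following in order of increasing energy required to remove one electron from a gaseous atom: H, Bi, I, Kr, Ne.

Bi < I < H < Kr < Ne

H is in period 1, group 1; Ne is in period 2, group 18; Kr is in period 4, group 18; I is in period 5, group 17; Bi is in period 6, group 15.
Removing the outermost electron gets harder across a period and easier down a group.
These span different periods and groups, so the two trends combine.
I > Bi: relative to Bi, both the across-period and down-group shifts push I's first ionization energy up.
H > I: period and group pull opposite ways; the down-group shift dominates (1312 vs 1008 kJ/mol).
Kr > H: period and group pull opposite ways; the across-period shift dominates (1351 vs 1312 kJ/mol).
Ne > Kr: Ne sits above Kr in group 18, so the down-group effect alone puts Ne higher.
For reference (kJ/mol): H 1312, Ne 2081, Kr 1351, I 1008, Bi 703.
So from lowest to highest: Bi < I < H < Kr < Ne.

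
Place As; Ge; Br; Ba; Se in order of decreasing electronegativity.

Ge is in period 4, group 14; As is in period 4, group 15; Se is in period 4, group 16; Br is in period 4, group 17; Ba is in period 6, group 2.
Atoms toward the upper right of the periodic table pull bonding electrons most strongly.
Here both period and group differ, so the two effects have to be weighed against each other.
Ge > Ba: relative to Ba, both the across-period and down-group shifts push Ge's electronegativity up.
As > Ge: As lies to the right of Ge in period 4, so the across-period effect alone puts As higher.
Se > As: Se lies to the right of As in period 4, so the across-period effect alone puts Se higher.
Br > Se: both are in period 4; the period trend gives Br the larger value.
Tabulated electronegativity (Pauling): Ge 2.01, As 2.18, Se 2.55, Br 2.96, Ba 0.89.
So from highest to lowest: Br > Se > As > Ge > Ba.

Br, Se, As, Ge, Ba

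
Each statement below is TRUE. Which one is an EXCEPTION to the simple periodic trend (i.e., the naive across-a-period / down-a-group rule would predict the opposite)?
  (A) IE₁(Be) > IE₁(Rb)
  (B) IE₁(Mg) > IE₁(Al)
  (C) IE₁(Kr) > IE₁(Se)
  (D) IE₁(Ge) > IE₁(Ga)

(B)

The general trend: first ionization energy increases across a period and decreases down a group.
(A) Be (period 2, group 2) vs Rb (period 5, group 1): the stated order agrees with the simple trend.
(B) Mg (period 3, group 2) vs Al (period 3, group 13): the stated order contradicts the simple trend.
(C) Kr (period 4, group 18) vs Se (period 4, group 16): the stated order agrees with the simple trend.
(D) Ge (period 4, group 14) vs Ga (period 4, group 13): the stated order agrees with the simple trend.
The exception is (B): Al's single 3p electron is easier to remove than one from Mg's filled 3s².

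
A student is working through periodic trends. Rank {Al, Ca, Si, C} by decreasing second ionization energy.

C > Al > Si > Ca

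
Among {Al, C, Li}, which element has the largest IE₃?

Li

After 2 electrons have been removed, what remains? Al²⁺ still has 1 valence electron; C²⁺ still has 2 valence electrons; Li²⁺ is already 1 electron into the core.
Breaking into a closed-shell core is much more expensive than removing a leftover valence electron — Li has the largest IE_3 here.
Valence configurations: Al²⁺ [Ne]3s¹, C²⁺ [He]2s².
Approximate IE_3 values (kJ/mol): Al 2745, C 4620, Li 11815.
Hence IE_3: Al < C < Li.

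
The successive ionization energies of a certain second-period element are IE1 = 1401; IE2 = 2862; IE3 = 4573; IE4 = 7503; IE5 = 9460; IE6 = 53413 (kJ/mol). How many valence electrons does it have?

Look for the largest jump between consecutive ionization energies: IE6/IE5 ≈ 5.6, far larger than any earlier ratio.
That jump marks the point where a core electron is being removed. So the atom has 5 valence electrons.

5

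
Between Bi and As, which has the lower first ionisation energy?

Bi

IE₁ increases left→right with effective nuclear charge and decreases top→bottom as the valence shell moves farther out.
All are in group 15, so first ionization energy increases up the group.
So Bi has the lower first ionisation energy (Bi < As).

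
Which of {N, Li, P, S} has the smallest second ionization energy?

P

Consider each +1 ion: N⁺ still has 4 valence electrons; Li⁺ is the bare [He] core; P⁺ still has 4 valence electrons; S⁺ still has 5 valence electrons.
Breaking into a closed-shell core is much more expensive than removing a leftover valence electron — Li has the largest IE_2 here.
Valence configurations: N⁺ [He]2s²2p², P⁺ [Ne]3s²3p², S⁺ [Ne]3s²3p³.
The numbers (kJ/mol): N 2856, Li 7298, P 1907, S 2252.
So the second ionization energies run P < S < N < Li.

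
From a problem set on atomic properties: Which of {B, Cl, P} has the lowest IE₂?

Consider each +1 ion: B⁺ still has 2 valence electrons; Cl⁺ still has 6 valence electrons; P⁺ still has 4 valence electrons.
All are still removing valence electrons, so compare the +1 ions as you would atoms: IE_2 generally rises across a period (higher Z_eff) and falls down a group (larger shell), subject to the usual subshell exceptions.
Valence configurations: B⁺ [He]2s², Cl⁺ [Ne]3s²3p⁴, P⁺ [Ne]3s²3p².
Approximate IE_2 values (kJ/mol): B 2427, Cl 2298, P 1907.
So the second ionization energies run P < Cl < B.

P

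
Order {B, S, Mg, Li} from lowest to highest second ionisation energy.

Mg, S, B, Li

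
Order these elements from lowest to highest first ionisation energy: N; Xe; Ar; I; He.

I < Xe < N < Ar < He

Across a period the outer electron is held more tightly (higher IE₁); down a group it sits in a higher shell, more shielded, and comes off more easily.
Neither a single period nor a single group — weigh both effects.
Xe > I: Xe lies to the right of I in period 5, so the across-period effect alone puts Xe higher.
N > Xe: period and group pull opposite ways; the down-group shift dominates (1402 vs 1170 kJ/mol).
Ar > N: the two effects oppose for this pair; the across-period effect wins (1521 vs 1402 kJ/mol).
He > Ar: He sits above Ar in group 18, so the down-group effect alone puts He higher.
For reference (kJ/mol): He 2372, N 1402, Ar 1521, I 1008, Xe 1170.
So from lowest to highest: I < Xe < N < Ar < He.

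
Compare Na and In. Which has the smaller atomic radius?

In

Na is in period 3, group 1; In is in period 5, group 13.
Atomic radius shrinks across a period as nuclear charge pulls the same shell inward, and grows down a group as new shells are added.
These span different periods and groups, so the two trends combine.
Na > In: the two effects oppose for this pair; the across-period effect wins (155 vs 142 pm).
Tabulated atomic radius (pm): Na 155, In 142.
So In has the smaller atomic radius (In < Na).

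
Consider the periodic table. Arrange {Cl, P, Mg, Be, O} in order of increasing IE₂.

The second ionization energy removes an electron from the +1 ion. For each element: Cl⁺ still has 6 valence electrons; P⁺ still has 4 valence electrons; Mg⁺ still has 1 valence electron; Be⁺ still has 1 valence electron; O⁺ still has 5 valence electrons.
All are still removing valence electrons, so compare the +1 ions as you would atoms: IE_2 generally rises across a period (higher Z_eff) and falls down a group (larger shell), subject to the usual subshell exceptions.
Valence configurations: Cl⁺ [Ne]3s²3p⁴, P⁺ [Ne]3s²3p², Mg⁺ [Ne]3s¹, Be⁺ [He]2s¹, O⁺ [He]2s²2p³.
The numbers (kJ/mol): Cl 2298, P 1907, Mg 1451, Be 1757, O 3388.
Hence IE_2: Mg < Be < P < Cl < O.

Mg < Be < P < Cl < O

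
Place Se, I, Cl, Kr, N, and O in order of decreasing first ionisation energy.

N, Kr, O, Cl, I, Se

N is in period 2, group 15; O is in period 2, group 16; Cl is in period 3, group 17; Se is in period 4, group 16; Kr is in period 4, group 18; I is in period 5, group 17.
Across a period the outer electron is held more tightly (higher IE₁); down a group it sits in a higher shell, more shielded, and comes off more easily.
These span different periods and groups, so the two trends combine.
I > Se: period and group pull opposite ways; the across-period shift dominates (1008 vs 941 kJ/mol).
Cl > I: they share group 17; the group trend gives Cl the larger value.
O > Cl: period and group pull opposite ways; the down-group shift dominates (1314 vs 1251 kJ/mol).
Kr > O: period and group pull opposite ways; the across-period shift dominates (1351 vs 1314 kJ/mol).
N > Kr: the two effects oppose for this pair; the down-group effect wins (1402 vs 1351 kJ/mol).
Note the exception: N has a higher first ionization energy than O, contrary to the simple trend — pairing an electron in O's 2p⁴ costs repulsion energy, so O ionizes more easily than half-filled N (2p³).
Tabulated first ionization energy (kJ/mol): N 1402, O 1314, Cl 1251, Se 941, Kr 1351, I 1008.
So from highest to lowest: N > Kr > O > Cl > I > Se.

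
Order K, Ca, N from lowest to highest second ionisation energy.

Ca < N < K

The second ionization energy removes an electron from the +1 ion. For each element: K⁺ is the bare [Ar] core; Ca⁺ still has 1 valence electron; N⁺ still has 4 valence electrons.
Core electrons are held far more tightly than valence electrons, so K tops the IE_2 order.
Valence configurations: Ca⁺ [Ar]4s¹, N⁺ [He]2s²2p².
Tabulated IE_2 (kJ/mol): K 3052, Ca 1145, N 2856.
Putting it together, IE_2: Ca < N < K.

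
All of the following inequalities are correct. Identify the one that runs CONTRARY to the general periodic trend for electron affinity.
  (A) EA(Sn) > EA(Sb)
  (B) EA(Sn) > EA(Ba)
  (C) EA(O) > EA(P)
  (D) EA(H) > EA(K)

The general trend: electron affinity increases across a period and decreases down a group.
(A) Sn (period 5, group 14) vs Sb (period 5, group 15): the stated order contradicts the simple trend.
(B) Sn (period 5, group 14) vs Ba (period 6, group 2): the stated order agrees with the simple trend.
(C) O (period 2, group 16) vs P (period 3, group 15): the stated order agrees with the simple trend.
(D) H (period 1, group 1) vs K (period 4, group 1): the stated order agrees with the simple trend.
The exception is (A): adding an electron to Sb's half-filled 5p³ is unfavourable, so Sn has the more exothermic EA.

(A)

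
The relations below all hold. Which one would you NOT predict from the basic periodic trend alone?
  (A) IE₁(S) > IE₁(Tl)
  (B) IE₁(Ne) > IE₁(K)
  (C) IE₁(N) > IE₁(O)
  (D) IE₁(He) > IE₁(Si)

The general trend: IE₁ increases across a period and decreases down a group.
(A) S (period 3, group 16) vs Tl (period 6, group 13): the stated order agrees with the simple trend.
(B) Ne (period 2, group 18) vs K (period 4, group 1): the stated order agrees with the simple trend.
(C) N (period 2, group 15) vs O (period 2, group 16): the stated order contradicts the simple trend.
(D) He (period 1, group 18) vs Si (period 3, group 14): the stated order agrees with the simple trend.
The exception is (C): pairing an electron in O's 2p⁴ costs repulsion energy, so O ionizes more easily than half-filled N (2p³).

(C)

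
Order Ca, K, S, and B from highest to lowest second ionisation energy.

Consider each +1 ion: Ca⁺ still has 1 valence electron; K⁺ is the bare [Ar] core; S⁺ still has 5 valence electrons; B⁺ still has 2 valence electrons.
Pulling an electron out of a noble-gas core costs far more than removing a remaining valence electron, so K sits at the high end of IE_2.
Valence configurations: Ca⁺ [Ar]4s¹, S⁺ [Ne]3s²3p³, B⁺ [He]2s².
Approximate IE_2 values (kJ/mol): Ca 1145, K 3052, S 2252, B 2427.
Hence IE_2: Ca < S < B < K.

K > B > S > Ca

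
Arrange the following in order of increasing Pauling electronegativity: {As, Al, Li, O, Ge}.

Li < Al < Ge < As < O

Li is in period 2, group 1; O is in period 2, group 16; Al is in period 3, group 13; Ge is in period 4, group 14; As is in period 4, group 15.
Electronegativity increases across a period and decreases down a group, tracking effective nuclear charge and atomic size.
Here both period and group differ, so the two effects have to be weighed against each other.
Al > Li: period and group pull opposite ways; the across-period shift dominates (1.61 vs 0.98).
Ge > Al: period and group pull opposite ways; the across-period shift dominates (2.01 vs 1.61).
As > Ge: both are in period 4; the period trend gives As the larger value.
O > As: relative to As, both the across-period and down-group shifts push O's electronegativity up.
Tabulated electronegativity (Pauling): Li 0.98, O 3.44, Al 1.61, Ge 2.01, As 2.18.
So from lowest to highest: Li < Al < Ge < As < O.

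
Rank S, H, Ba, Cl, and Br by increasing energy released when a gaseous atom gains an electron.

Ba < H < S < Br < Cl

H is in period 1, group 1; S is in period 3, group 16; Cl is in period 3, group 17; Br is in period 4, group 17; Ba is in period 6, group 2.
Atoms with high Z_eff and room in the valence shell (especially the halogens) have the most exothermic electron affinities.
These span different periods and groups, so the two trends combine.
H > Ba: the two effects oppose for this pair; the down-group effect wins (73 vs 14 kJ/mol).
S > H: the two effects oppose for this pair; the across-period effect wins (200 vs 73 kJ/mol).
Br > S: the two effects oppose for this pair; the across-period effect wins (325 vs 200 kJ/mol).
Cl > Br: Cl sits above Br in group 17, so the down-group effect alone puts Cl higher.
For reference (kJ/mol): H 73, S 200, Cl 349, Br 325, Ba 14.
So from lowest to highest: Ba < H < S < Br < Cl.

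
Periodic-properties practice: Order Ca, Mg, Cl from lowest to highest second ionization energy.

The second ionization energy removes an electron from the +1 ion. For each element: Ca⁺ still has 1 valence electron; Mg⁺ still has 1 valence electron; Cl⁺ still has 6 valence electrons.
All are still removing valence electrons, so compare the +1 ions as you would atoms: IE_2 generally rises across a period (higher Z_eff) and falls down a group (larger shell), subject to the usual subshell exceptions.
Valence configurations: Ca⁺ [Ar]4s¹, Mg⁺ [Ne]3s¹, Cl⁺ [Ne]3s²3p⁴.
The numbers (kJ/mol): Ca 1145, Mg 1451, Cl 2298.
Overall IE_2 order: Ca < Mg < Cl.

Ca < Mg < Cl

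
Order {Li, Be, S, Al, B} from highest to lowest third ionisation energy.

Be, Li, B, S, Al

Consider each +2 ion: Li²⁺ is already 1 electron into the core; Be²⁺ is the bare [He] core; S²⁺ still has 4 valence electrons; Al²⁺ still has 1 valence electron; B²⁺ still has 1 valence electron.
Pulling an electron out of a noble-gas core costs far more than removing a remaining valence electron, so Li and Be sit at the high end of IE_3.
Valence configurations: S²⁺ [Ne]3s²3p², Al²⁺ [Ne]3s¹, B²⁺ [He]2s¹.
Tabulated IE_3 (kJ/mol): Li 11815, Be 14849, S 3357, Al 2745, B 3660.
Overall IE_3 order: Al < S < B < Li < Be.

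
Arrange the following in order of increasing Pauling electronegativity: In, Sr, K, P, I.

K < Sr < In < P < I

P is in period 3, group 15; K is in period 4, group 1; Sr is in period 5, group 2; In is in period 5, group 13; I is in period 5, group 17.
Atoms toward the upper right of the periodic table pull bonding electrons most strongly.
These span different periods and groups, so the two trends combine.
Sr > K: the two effects oppose for this pair; the across-period effect wins (0.95 vs 0.82).
In > Sr: both are in period 5; the period trend gives In the larger value.
P > In: both effects reinforce here, so P is clearly the higher of the two.
I > P: period and group pull opposite ways; the across-period shift dominates (2.66 vs 2.19).
Tabulated electronegativity (Pauling): P 2.19, K 0.82, Sr 0.95, In 1.78, I 2.66.
So from lowest to highest: K < Sr < In < P < I.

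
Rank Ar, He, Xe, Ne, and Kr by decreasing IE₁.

First ionization energy rises across a period (greater Z_eff holds electrons more tightly) and falls down a group (valence electrons are farther from the nucleus).
All are in group 18, so first ionization energy increases up the group.
So from highest to lowest: He > Ne > Ar > Kr > Xe.

He > Ne > Ar > Kr > Xe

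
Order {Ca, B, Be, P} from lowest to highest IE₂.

After 1 electron has been removed, what remains? Ca⁺ still has 1 valence electron; B⁺ still has 2 valence electrons; Be⁺ still has 1 valence electron; P⁺ still has 4 valence electrons.
All are still removing valence electrons, so compare the +1 ions as you would atoms: IE_2 generally rises across a period (higher Z_eff) and falls down a group (larger shell), subject to the usual subshell exceptions.
Valence configurations: Ca⁺ [Ar]4s¹, B⁺ [He]2s², Be⁺ [He]2s¹, P⁺ [Ne]3s²3p².
Approximate IE_2 values (kJ/mol): Ca 1145, B 2427, Be 1757, P 1907.
Hence IE_2: Ca < Be < P < B.

Ca < Be < P < B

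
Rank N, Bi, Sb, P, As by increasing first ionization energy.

Across a period the outer electron is held more tightly (higher IE₁); down a group it sits in a higher shell, more shielded, and comes off more easily.
All are in group 15, so first ionization energy increases up the group.
So from lowest to highest: Bi < Sb < As < P < N.

Bi, Sb, As, P, N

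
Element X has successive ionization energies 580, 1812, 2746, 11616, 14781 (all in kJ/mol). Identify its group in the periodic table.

Look for the largest jump between consecutive ionization energies: IE4/IE3 ≈ 4.2, far larger than any earlier ratio.
That jump marks the point where a core electron is being removed. So the atom has 3 valence electrons.
A main-group element with 3 valence electrons is in group 13.

Group 13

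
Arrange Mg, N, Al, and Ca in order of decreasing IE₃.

Consider each +2 ion: Mg²⁺ is the bare [Ne] core; N²⁺ still has 3 valence electrons; Al²⁺ still has 1 valence electron; Ca²⁺ is the bare [Ar] core.
Core electrons are held far more tightly than valence electrons, so Ca and Mg top the IE_3 order.
Valence configurations: N²⁺ [He]2s²2p¹, Al²⁺ [Ne]3s¹.
Tabulated IE_3 (kJ/mol): Mg 7733, N 4578, Al 2745, Ca 4912.
Hence IE_3: Al < N < Ca < Mg.

Mg, Ca, N, Al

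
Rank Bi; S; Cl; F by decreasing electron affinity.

F is in period 2, group 17; S is in period 3, group 16; Cl is in period 3, group 17; Bi is in period 6, group 15.
Atoms with high Z_eff and room in the valence shell (especially the halogens) have the most exothermic electron affinities.
Neither a single period nor a single group — weigh both effects.
S > Bi: both effects reinforce here, so S is clearly the higher of the two.
F > S: relative to S, both the across-period and down-group shifts push F's electron affinity up.
Cl > F: this pair runs against the simple trend — see the exception note.
Note the exception: Cl has a higher electron affinity than F, contrary to the simple trend — F's small 2p subshell makes the incoming electron feel strong e⁻–e⁻ repulsion, so Cl actually releases more energy on gaining an electron.
Tabulated electron affinity (kJ/mol): F 328, S 200, Cl 349, Bi 91.
So from highest to lowest: Cl > F > S > Bi.

Cl > F > S > Bi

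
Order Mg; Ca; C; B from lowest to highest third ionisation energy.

B < C < Ca < Mg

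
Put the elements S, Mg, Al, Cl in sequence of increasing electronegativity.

Mg is in period 3, group 2; Al is in period 3, group 13; S is in period 3, group 16; Cl is in period 3, group 17.
Electronegativity increases across a period and decreases down a group, tracking effective nuclear charge and atomic size.
All lie in period 3, so electronegativity increases left to right.
So from lowest to highest: Mg < Al < S < Cl.

Mg < Al < S < Cl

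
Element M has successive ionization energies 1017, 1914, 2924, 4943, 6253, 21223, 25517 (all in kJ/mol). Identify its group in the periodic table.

Look for the largest jump between consecutive ionization energies: IE6/IE5 ≈ 3.4, far larger than any earlier ratio.
That jump marks the point where a core electron is being removed. So the atom has 5 valence electrons.
A main-group element with 5 valence electrons is in group 15.

Group 15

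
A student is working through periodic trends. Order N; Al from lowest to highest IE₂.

Al < N

IE_2 is the cost of taking one more electron from the +1 cation: N⁺ still has 4 valence electrons; Al⁺ still has 2 valence electrons.
All are still removing valence electrons, so compare the +1 ions as you would atoms: IE_2 generally rises across a period (higher Z_eff) and falls down a group (larger shell), subject to the usual subshell exceptions.
Valence configurations: N⁺ [He]2s²2p², Al⁺ [Ne]3s².
Approximate IE_2 values (kJ/mol): N 2856, Al 1817.
Overall IE_2 order: Al < N.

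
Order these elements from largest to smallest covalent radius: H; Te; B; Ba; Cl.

H is in period 1, group 1; B is in period 2, group 13; Cl is in period 3, group 17; Te is in period 5, group 16; Ba is in period 6, group 2.
Moving right in a period, electrons are added to the same shell under a stronger nuclear pull, so atoms get smaller; moving down, a new shell is opened and atoms get larger.
Here both period and group differ, so the two effects have to be weighed against each other.
B > H: period and group pull opposite ways; the down-group shift dominates (85 vs 32 pm).
Cl > B: period and group pull opposite ways; the down-group shift dominates (99 vs 85 pm).
Te > Cl: relative to Cl, both the across-period and down-group shifts push Te's atomic radius up.
Ba > Te: both effects reinforce here, so Ba is clearly the larger of the two.
Approximate values (pm): H 32, B 85, Cl 99, Te 136, Ba 196.
So from largest to smallest: Ba > Te > Cl > B > H.

Ba > Te > Cl > B > H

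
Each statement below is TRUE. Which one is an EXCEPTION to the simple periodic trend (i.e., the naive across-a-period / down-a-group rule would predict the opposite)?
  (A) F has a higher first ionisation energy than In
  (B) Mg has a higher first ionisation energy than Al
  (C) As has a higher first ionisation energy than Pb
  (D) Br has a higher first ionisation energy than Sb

The general trend: first ionisation energy increases across a period and decreases down a group.
(A) F (period 2, group 17) vs In (period 5, group 13): the stated order agrees with the simple trend.
(B) Mg (period 3, group 2) vs Al (period 3, group 13): the stated order contradicts the simple trend.
(C) As (period 4, group 15) vs Pb (period 6, group 14): the stated order agrees with the simple trend.
(D) Br (period 4, group 17) vs Sb (period 5, group 15): the stated order agrees with the simple trend.
The exception is (B): Al's single 3p electron is easier to remove than one from Mg's filled 3s².

(B)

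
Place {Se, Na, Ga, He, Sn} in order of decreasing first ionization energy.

First ionization energy rises across a period (greater Z_eff holds electrons more tightly) and falls down a group (valence electrons are farther from the nucleus).
These span different periods and groups, so the two trends combine.
Ga > Na: the two effects oppose for this pair; the across-period effect wins (579 vs 496 kJ/mol).
Sn > Ga: the two effects oppose for this pair; the across-period effect wins (709 vs 579 kJ/mol).
Se > Sn: both effects reinforce here, so Se is clearly the higher of the two.
He > Se: both effects reinforce here, so He is clearly the higher of the two.
Tabulated first ionization energy (kJ/mol): He 2372, Na 496, Ga 579, Se 941, Sn 709.
So from highest to lowest: He > Se > Sn > Ga > Na.

He > Se > Sn > Ga > Na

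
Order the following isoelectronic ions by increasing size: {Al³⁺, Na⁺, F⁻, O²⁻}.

Al³⁺, Na⁺, F⁻, O²⁻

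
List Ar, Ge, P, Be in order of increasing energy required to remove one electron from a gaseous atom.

Be is in period 2, group 2; P is in period 3, group 15; Ar is in period 3, group 18; Ge is in period 4, group 14.
First ionization energy rises across a period (greater Z_eff holds electrons more tightly) and falls down a group (valence electrons are farther from the nucleus).
Neither a single period nor a single group — weigh both effects.
Be > Ge: period and group pull opposite ways; the down-group shift dominates (900 vs 762 kJ/mol).
P > Be: period and group pull opposite ways; the across-period shift dominates (1012 vs 900 kJ/mol).
Ar > P: Ar lies to the right of P in period 3, so the across-period effect alone puts Ar higher.
Tabulated first ionization energy (kJ/mol): Be 900, P 1012, Ar 1521, Ge 762.
So from lowest to highest: Ge < Be < P < Ar.

Ge, Be, P, Ar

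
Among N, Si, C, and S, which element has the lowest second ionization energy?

Si

Consider each +1 ion: N⁺ still has 4 valence electrons; Si⁺ still has 3 valence electrons; C⁺ still has 3 valence electrons; S⁺ still has 5 valence electrons.
All are still removing valence electrons, so compare the +1 ions as you would atoms: IE_2 generally rises across a period (higher Z_eff) and falls down a group (larger shell), subject to the usual subshell exceptions.
Valence configurations: N⁺ [He]2s²2p², Si⁺ [Ne]3s²3p¹, C⁺ [He]2s²2p¹, S⁺ [Ne]3s²3p³.
Tabulated IE_2 (kJ/mol): N 2856, Si 1577, C 2353, S 2252.
Putting it together, IE_2: Si < S < C < N.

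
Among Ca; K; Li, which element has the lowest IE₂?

Ca

After 1 electron has been removed, what remains? Ca⁺ still has 1 valence electron; K⁺ is the bare [Ar] core; Li⁺ is the bare [He] core.
Core electrons are held far more tightly than valence electrons, so K and Li top the IE_2 order.
Tabulated IE_2 (kJ/mol): Ca 1145, K 3052, Li 7298.
Putting it together, IE_2: Ca < K < Li.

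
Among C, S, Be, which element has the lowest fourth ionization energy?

After 3 electrons have been removed, what remains? C³⁺ still has 1 valence electron; S³⁺ still has 3 valence electrons; Be³⁺ is already 1 electron into the core.
Pulling an electron out of a noble-gas core costs far more than removing a remaining valence electron, so Be sits at the high end of IE_4.
Valence configurations: C³⁺ [He]2s¹, S³⁺ [Ne]3s²3p¹.
Approximate IE_4 values (kJ/mol): C 6223, S 4556, Be 21007.
Overall IE_4 order: S < C < Be.

S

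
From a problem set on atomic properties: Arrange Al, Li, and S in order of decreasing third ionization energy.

Li, S, Al

The third ionization energy removes an electron from the +2 ion. For each element: Al²⁺ still has 1 valence electron; Li²⁺ is already 1 electron into the core; S²⁺ still has 4 valence electrons.
Breaking into a closed-shell core is much more expensive than removing a leftover valence electron — Li has the largest IE_3 here.
Valence configurations: Al²⁺ [Ne]3s¹, S²⁺ [Ne]3s²3p².
Approximate IE_3 values (kJ/mol): Al 2745, Li 11815, S 3357.
Hence IE_3: Al < S < Li.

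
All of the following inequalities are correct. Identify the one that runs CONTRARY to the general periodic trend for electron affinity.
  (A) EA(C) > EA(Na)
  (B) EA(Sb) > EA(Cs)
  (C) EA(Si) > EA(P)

The general trend: electron affinity increases across a period and decreases down a group.
(A) C (period 2, group 14) vs Na (period 3, group 1): the stated order agrees with the simple trend.
(B) Sb (period 5, group 15) vs Cs (period 6, group 1): the stated order agrees with the simple trend.
(C) Si (period 3, group 14) vs P (period 3, group 15): the stated order contradicts the simple trend.
The exception is (C): adding an electron to P's half-filled 3p³ is unfavourable, so Si (3p²) has the more exothermic EA.

(C)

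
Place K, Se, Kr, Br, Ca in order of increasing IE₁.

K < Ca < Se < Br < Kr

K is in period 4, group 1; Ca is in period 4, group 2; Se is in period 4, group 16; Br is in period 4, group 17; Kr is in period 4, group 18.
IE₁ increases left→right with effective nuclear charge and decreases top→bottom as the valence shell moves farther out.
All lie in period 4, so first ionization energy increases left to right.
So from lowest to highest: K < Ca < Se < Br < Kr.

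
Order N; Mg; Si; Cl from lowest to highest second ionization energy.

Mg < Si < Cl < N

IE_2 is the cost of taking one more electron from the +1 cation: N⁺ still has 4 valence electrons; Mg⁺ still has 1 valence electron; Si⁺ still has 3 valence electrons; Cl⁺ still has 6 valence electrons.
All are still removing valence electrons, so compare the +1 ions as you would atoms: IE_2 generally rises across a period (higher Z_eff) and falls down a group (larger shell), subject to the usual subshell exceptions.
Valence configurations: N⁺ [He]2s²2p², Mg⁺ [Ne]3s¹, Si⁺ [Ne]3s²3p¹, Cl⁺ [Ne]3s²3p⁴.
The numbers (kJ/mol): N 2856, Mg 1451, Si 1577, Cl 2298.
Overall IE_2 order: Mg < Si < Cl < N.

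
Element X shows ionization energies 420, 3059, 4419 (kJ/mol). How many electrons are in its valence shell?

Look for the largest jump between consecutive ionization energies: IE2/IE1 ≈ 7.3, far larger than any earlier ratio.
That jump marks the point where a core electron is being removed. So the atom has 1 valence electron.

1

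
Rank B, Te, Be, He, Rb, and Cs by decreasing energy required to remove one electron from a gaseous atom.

He > Be > Te > B > Rb > Cs

He is in period 1, group 18; Be is in period 2, group 2; B is in period 2, group 13; Rb is in period 5, group 1; Te is in period 5, group 16; Cs is in period 6, group 1.
First ionization energy rises across a period (greater Z_eff holds electrons more tightly) and falls down a group (valence electrons are farther from the nucleus).
These span different periods and groups, so the two trends combine.
Rb > Cs: they share group 1; the group trend gives Rb the larger value.
B > Rb: relative to Rb, both the across-period and down-group shifts push B's first ionization energy up.
Te > B: the two effects oppose for this pair; the across-period effect wins (869 vs 801 kJ/mol).
Be > Te: period and group pull opposite ways; the down-group shift dominates (900 vs 869 kJ/mol).
He > Be: both effects reinforce here, so He is clearly the higher of the two.
Note the exception: Be has a higher first ionization energy than B, contrary to the simple trend — removing B's lone 2p electron is easier than breaking Be's filled 2s².
Tabulated first ionization energy (kJ/mol): He 2372, Be 900, B 801, Rb 403, Te 869, Cs 376.
So from highest to lowest: He > Be > Te > B > Rb > Cs.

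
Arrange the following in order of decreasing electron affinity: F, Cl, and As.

F is in period 2, group 17; Cl is in period 3, group 17; As is in period 4, group 15.
Adding an electron releases more energy for atoms nearer the top right (short of the noble gases).
Here both period and group differ, so the two effects have to be weighed against each other.
F > As: relative to As, both the across-period and down-group shifts push F's electron affinity up.
Cl > F: this pair runs against the simple trend — see the exception note.
Note the exception: Cl has a higher electron affinity than F, contrary to the simple trend — F's small 2p subshell makes the incoming electron feel strong e⁻–e⁻ repulsion, so Cl actually releases more energy on gaining an electron.
Approximate values (kJ/mol): F 328, Cl 349, As 78.
So from highest to lowest: Cl > F > As.

Cl, F, As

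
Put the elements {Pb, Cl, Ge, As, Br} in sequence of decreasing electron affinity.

Cl, Br, Ge, As, Pb

Cl is in period 3, group 17; Ge is in period 4, group 14; As is in period 4, group 15; Br is in period 4, group 17; Pb is in period 6, group 14.
EA tends to increase across a period and decrease down a group, though the pattern is less regular than for IE or radius.
Neither a single period nor a single group — weigh both effects.
As > Pb: relative to Pb, both the across-period and down-group shifts push As's electron affinity up.
Ge > As: this pair runs against the simple trend — see the exception note.
Br > Ge: both are in period 4; the period trend gives Br the larger value.
Cl > Br: they share group 17; the group trend gives Cl the larger value.
Note the exception: Ge has a higher electron affinity than As, contrary to the simple trend — adding an electron to As's half-filled 4p³ is unfavourable, so Ge (4p²) has the more exothermic EA.
Tabulated electron affinity (kJ/mol): Cl 349, Ge 119, As 78, Br 325, Pb 35.
So from highest to lowest: Cl > Br > Ge > As > Pb.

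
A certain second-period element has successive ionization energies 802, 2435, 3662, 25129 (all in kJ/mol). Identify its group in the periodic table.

Look for the largest jump between consecutive ionization energies: IE4/IE3 ≈ 6.9, far larger than any earlier ratio.
That jump marks the point where a core electron is being removed. So the atom has 3 valence electrons.
A main-group element with 3 valence electrons is in group 13.

Group 13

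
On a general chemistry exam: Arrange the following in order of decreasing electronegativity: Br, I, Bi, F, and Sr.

Smaller atoms with higher effective nuclear charge are more electronegative.
Neither a single period nor a single group — weigh both effects.
Bi > Sr: the two effects oppose for this pair; the across-period effect wins (2.02 vs 0.95).
I > Bi: both effects reinforce here, so I is clearly the higher of the two.
Br > I: Br sits above I in group 17, so the down-group effect alone puts Br higher.
F > Br: they share group 17; the group trend gives F the larger value.
For reference (Pauling): F 3.98, Br 2.96, Sr 0.95, I 2.66, Bi 2.02.
So from highest to lowest: F > Br > I > Bi > Sr.

F > Br > I > Bi > Sr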